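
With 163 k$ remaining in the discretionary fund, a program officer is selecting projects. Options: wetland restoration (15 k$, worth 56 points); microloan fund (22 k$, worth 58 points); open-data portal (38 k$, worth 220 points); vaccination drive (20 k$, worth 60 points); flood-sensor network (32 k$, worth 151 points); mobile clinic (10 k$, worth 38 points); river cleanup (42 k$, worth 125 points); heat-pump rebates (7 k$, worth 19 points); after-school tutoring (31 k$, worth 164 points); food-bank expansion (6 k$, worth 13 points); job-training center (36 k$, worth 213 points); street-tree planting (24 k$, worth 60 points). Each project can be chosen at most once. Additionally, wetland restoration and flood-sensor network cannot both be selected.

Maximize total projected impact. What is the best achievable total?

821

Taking open-data portal + vaccination drive + flood-sensor network + after-school tutoring + food-bank expansion + job-training center: 163 k$ used, 821 in projected impact.
No other feasible combination exceeds 821.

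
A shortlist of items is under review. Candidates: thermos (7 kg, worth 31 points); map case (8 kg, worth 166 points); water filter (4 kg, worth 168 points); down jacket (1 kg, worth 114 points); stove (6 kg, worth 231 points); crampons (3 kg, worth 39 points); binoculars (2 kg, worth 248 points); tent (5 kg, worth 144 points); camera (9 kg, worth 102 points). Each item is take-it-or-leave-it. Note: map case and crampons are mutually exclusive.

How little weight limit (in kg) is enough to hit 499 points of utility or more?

Minimise kg subject to total utility ≥ 499.
Taking water filter + down jacket + binoculars gives 530 (≥ 499) for 7 kg.
Any bundle with less than 7 kg falls short of 499.

7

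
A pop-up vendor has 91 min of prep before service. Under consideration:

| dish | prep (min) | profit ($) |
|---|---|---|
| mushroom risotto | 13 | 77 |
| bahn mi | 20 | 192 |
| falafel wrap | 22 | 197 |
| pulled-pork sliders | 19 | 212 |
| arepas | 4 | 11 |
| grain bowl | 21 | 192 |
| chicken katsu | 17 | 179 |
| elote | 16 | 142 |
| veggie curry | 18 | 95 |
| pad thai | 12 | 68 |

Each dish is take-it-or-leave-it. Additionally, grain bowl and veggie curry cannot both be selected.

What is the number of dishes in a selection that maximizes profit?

5

The maximum profit within 91 min is 857.
mushroom risotto + bahn mi + falafel wrap + pulled-pork sliders + chicken katsu hits 857 at 91 min.
All optima have 5 dishes.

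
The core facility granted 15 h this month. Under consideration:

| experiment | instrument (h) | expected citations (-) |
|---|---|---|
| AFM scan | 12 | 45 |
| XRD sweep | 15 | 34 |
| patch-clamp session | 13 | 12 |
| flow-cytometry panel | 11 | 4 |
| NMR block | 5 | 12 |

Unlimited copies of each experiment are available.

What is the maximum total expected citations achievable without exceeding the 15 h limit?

45

Taking AFM scan: 12 h used, 45 in expected citations.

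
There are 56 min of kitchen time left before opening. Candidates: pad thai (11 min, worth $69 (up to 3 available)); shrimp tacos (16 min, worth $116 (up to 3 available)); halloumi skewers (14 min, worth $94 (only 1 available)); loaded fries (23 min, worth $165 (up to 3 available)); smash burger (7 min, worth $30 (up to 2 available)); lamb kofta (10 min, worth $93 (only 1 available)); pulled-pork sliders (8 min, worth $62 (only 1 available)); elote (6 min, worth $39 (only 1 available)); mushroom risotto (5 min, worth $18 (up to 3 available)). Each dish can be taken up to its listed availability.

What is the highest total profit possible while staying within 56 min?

426

By profit per min: lamb kofta 9.30, pulled-pork sliders 7.75, shrimp tacos 7.25, loaded fries 7.17 lead.
Taking 2×shrimp tacos + lamb kofta + pulled-pork sliders + elote: 56 min used, 426 in profit.
No other feasible combination exceeds 426.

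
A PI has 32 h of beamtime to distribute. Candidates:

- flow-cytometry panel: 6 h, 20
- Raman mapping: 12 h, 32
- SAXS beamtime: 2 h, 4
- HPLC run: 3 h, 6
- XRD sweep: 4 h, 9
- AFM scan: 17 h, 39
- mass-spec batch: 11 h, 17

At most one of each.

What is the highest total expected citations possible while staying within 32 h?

A density-first pass picks flow-cytometry panel + Raman mapping + SAXS beamtime + HPLC run + XRD sweep — 71 at 27 h.
Dropping Raman mapping frees 12 h; slotting in AFM scan (17 h) lifts the total to 78 at 32 h.
An exhaustive check of the 128 subsets confirms 78.

78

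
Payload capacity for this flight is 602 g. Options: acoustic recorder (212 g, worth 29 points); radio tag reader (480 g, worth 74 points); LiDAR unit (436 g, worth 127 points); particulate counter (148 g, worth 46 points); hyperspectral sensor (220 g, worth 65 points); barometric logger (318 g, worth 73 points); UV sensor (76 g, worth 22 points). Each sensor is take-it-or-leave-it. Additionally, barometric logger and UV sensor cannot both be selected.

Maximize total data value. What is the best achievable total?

173

A density-first pass picks particulate counter + hyperspectral sensor + UV sensor — 133 at 444 g.
Dropping hyperspectral sensor and UV sensor frees 296 g; slotting in LiDAR unit (436 g) lifts the total to 173 at 584 g.
That's the maximum — no feasible swap from here does better than 173.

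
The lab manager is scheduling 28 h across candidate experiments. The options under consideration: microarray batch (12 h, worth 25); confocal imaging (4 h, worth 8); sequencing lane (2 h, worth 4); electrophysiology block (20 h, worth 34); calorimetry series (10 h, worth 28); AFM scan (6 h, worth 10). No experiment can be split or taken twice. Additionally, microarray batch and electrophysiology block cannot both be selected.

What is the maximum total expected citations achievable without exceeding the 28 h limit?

65

Ranking by ratio (expected citations/h): calorimetry series 2.80, microarray batch 2.08, confocal imaging 2.00, sequencing lane 2.00.
Taking microarray batch + confocal imaging + sequencing lane + calorimetry series: 28 h used, 65 in expected citations.
That's the maximum — no feasible swap from here does better than 65.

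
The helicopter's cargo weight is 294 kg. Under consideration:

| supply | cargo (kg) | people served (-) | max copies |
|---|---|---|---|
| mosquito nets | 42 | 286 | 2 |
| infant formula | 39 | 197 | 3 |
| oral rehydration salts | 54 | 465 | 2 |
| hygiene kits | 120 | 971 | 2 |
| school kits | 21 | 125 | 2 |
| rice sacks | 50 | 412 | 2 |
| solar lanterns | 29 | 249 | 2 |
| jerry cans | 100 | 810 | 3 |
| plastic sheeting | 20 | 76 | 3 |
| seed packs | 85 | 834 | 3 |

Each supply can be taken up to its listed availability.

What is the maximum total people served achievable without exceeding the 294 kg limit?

Solar lanterns + 3×seed packs uses 284 of the 294 kg and totals 2751.

2751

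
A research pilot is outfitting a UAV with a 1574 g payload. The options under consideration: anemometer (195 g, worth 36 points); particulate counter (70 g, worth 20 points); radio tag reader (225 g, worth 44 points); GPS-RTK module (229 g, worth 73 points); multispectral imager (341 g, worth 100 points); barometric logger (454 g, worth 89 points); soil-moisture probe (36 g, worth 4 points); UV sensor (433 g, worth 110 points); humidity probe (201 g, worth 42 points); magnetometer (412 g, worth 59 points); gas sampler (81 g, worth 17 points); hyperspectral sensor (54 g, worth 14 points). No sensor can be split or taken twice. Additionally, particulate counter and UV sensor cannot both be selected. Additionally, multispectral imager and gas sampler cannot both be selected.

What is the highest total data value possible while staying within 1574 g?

Taking GPS-RTK module + multispectral imager + barometric logger + soil-moisture probe + UV sensor + hyperspectral sensor: 1547 g used, 390 in data value.

390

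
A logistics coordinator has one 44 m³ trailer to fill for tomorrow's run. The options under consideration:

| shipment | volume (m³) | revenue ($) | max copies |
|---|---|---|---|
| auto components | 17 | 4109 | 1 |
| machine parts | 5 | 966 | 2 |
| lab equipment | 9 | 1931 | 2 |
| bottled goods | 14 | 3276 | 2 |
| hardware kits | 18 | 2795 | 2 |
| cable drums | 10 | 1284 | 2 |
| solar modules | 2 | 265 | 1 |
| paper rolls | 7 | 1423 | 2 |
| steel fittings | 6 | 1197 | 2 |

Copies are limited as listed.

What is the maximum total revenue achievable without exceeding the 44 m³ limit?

10005

The ratio heuristic lands on auto components + lab equipment + bottled goods + solar modules (9581) but leaves 2 m³ idle.
Replace lab equipment and solar modules with paper rolls + steel fittings: the trade gains 424 net, giving 10005 at 44 m³.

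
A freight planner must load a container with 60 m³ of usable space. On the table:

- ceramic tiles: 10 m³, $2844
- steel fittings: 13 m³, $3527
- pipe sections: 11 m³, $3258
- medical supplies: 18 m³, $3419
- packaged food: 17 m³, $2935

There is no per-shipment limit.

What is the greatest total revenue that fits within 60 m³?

Density check — pipe sections 296.18, ceramic tiles 284.40, steel fittings 271.31, medical supplies 189.94 are the best per m³.
Filling by ratio: 5×pipe sections for 16290, with 5 m³ left unused.
Dropping 5×pipe sections frees 55 m³; slotting in 6×ceramic tiles (60 m³) lifts the total to 17064 at 60 m³.
No other feasible combination exceeds 17064.

17064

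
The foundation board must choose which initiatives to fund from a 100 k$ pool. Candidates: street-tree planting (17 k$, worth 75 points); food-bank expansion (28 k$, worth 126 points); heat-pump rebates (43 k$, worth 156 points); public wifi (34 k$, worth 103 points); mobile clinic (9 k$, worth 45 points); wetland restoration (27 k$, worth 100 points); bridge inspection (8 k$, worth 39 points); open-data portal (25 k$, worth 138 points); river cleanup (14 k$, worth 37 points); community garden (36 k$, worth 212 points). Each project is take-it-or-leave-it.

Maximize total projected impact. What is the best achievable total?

521

Taking the top-ratio projects first gives street-tree planting + mobile clinic + bridge inspection + open-data portal + community garden for 509 (95 k$).
Dropping street-tree planting and bridge inspection frees 25 k$; slotting in food-bank expansion (28 k$) lifts the total to 521 at 98 k$.
Nothing else within 100 k$ beats 521.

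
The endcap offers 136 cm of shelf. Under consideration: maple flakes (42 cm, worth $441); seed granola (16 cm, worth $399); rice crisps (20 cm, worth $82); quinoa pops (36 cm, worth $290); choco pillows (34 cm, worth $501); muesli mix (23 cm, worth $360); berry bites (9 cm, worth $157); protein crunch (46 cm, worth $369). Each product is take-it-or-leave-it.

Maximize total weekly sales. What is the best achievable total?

By weekly sales per cm: seed granola 24.94, berry bites 17.44, muesli mix 15.65, choco pillows 14.74 lead.
Best packing: maple flakes + seed granola + choco pillows + muesli mix + berry bites — 124 cm, 1858 total.
The spare 12 cm is too small for any remaining product, and no exchange beats 1858.

1858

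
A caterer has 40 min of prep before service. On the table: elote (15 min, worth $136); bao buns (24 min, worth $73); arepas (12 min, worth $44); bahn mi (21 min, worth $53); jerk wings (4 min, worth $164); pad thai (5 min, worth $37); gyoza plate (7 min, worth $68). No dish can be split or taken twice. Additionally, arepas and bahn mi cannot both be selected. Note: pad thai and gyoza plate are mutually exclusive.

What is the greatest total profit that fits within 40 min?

412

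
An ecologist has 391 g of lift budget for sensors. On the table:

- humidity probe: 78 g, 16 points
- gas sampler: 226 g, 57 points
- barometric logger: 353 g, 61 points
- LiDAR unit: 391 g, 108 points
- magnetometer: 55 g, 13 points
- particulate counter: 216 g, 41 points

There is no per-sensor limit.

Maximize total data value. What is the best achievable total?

108

By data value per g: LiDAR unit 0.28, gas sampler 0.25, magnetometer 0.24 lead.
The ratio ordering already packs tightly: LiDAR unit, 391 g, 108.
Nothing else within 391 g beats 108.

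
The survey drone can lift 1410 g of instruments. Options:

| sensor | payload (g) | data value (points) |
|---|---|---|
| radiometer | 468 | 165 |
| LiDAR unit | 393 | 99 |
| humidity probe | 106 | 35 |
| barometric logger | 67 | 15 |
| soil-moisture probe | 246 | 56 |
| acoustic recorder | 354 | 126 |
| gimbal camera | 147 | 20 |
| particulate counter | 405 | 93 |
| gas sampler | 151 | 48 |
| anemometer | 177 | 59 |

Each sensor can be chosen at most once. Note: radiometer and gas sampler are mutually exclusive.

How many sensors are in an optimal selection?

Optimal total is 449.
radiometer + LiDAR unit + acoustic recorder + anemometer hits 449 at 1392 g.
All optima have 4 sensors.

4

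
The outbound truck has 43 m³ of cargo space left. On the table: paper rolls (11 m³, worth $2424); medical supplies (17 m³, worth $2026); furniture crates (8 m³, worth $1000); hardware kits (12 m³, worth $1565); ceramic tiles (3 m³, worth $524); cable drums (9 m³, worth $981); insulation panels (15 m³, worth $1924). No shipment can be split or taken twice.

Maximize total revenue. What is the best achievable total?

By revenue per m³: paper rolls 220.36, ceramic tiles 174.67, hardware kits 130.42 lead.
The ratio heuristic lands on paper rolls + hardware kits + ceramic tiles + insulation panels (6437) but leaves 2 m³ idle.
The 15 m³ tied up in insulation panels is better spent on medical supplies — total rises to 6539 (43 m³).
Next best is paper rolls + furniture crates + hardware kits + ceramic tiles + cable drums at 6494 (43 m³) — short by 45.

6539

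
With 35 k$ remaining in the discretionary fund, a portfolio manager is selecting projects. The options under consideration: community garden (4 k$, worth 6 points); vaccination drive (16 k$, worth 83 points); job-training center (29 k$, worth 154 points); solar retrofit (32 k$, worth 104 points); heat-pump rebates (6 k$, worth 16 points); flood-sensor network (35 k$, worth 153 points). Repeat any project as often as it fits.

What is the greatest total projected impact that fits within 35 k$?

By projected impact per k$: job-training center 5.31, vaccination drive 5.19, flood-sensor network 4.37 lead.
Taking job-training center + heat-pump rebates: 35 k$ used, 170 in projected impact.
Nothing else within 35 k$ beats 170.

170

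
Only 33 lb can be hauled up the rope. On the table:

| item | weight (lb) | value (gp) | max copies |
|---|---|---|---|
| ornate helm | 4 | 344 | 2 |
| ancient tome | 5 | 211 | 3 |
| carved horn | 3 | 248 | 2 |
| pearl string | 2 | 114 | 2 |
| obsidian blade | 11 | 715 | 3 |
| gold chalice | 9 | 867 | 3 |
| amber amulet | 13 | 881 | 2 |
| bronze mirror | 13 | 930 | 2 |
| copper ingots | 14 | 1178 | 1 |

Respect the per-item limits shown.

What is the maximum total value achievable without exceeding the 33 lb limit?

3097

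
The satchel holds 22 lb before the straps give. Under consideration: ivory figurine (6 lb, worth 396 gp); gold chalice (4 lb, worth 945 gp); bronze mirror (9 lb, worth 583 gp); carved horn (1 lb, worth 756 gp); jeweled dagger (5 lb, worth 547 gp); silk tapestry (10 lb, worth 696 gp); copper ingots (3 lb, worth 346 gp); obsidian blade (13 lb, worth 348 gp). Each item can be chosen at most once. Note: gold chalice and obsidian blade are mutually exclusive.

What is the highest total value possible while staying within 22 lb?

3177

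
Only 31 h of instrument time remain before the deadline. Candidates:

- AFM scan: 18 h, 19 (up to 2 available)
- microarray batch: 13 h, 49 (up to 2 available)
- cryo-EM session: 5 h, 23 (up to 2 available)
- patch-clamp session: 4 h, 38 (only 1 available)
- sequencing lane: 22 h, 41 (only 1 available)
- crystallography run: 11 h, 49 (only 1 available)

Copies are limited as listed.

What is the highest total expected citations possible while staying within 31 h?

A density-first pass picks 2×cryo-EM session + patch-clamp session + crystallography run — 133 at 25 h.
Replace 2×cryo-EM session with microarray batch: the trade gains 3 net, giving 136 at 28 h.
Nothing else within 31 h beats 136.

136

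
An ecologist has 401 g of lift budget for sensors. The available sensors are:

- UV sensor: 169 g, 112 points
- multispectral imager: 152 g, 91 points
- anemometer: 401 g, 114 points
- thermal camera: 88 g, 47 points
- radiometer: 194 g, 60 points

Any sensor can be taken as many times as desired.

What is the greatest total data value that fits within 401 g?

229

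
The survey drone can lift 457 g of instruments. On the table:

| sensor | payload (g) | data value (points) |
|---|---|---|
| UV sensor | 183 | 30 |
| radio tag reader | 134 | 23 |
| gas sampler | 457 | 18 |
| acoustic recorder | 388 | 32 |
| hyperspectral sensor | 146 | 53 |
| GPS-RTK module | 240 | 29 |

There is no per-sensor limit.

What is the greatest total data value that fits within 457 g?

Ranking by ratio (data value/g): hyperspectral sensor 0.36, radio tag reader 0.17, UV sensor 0.16, GPS-RTK module 0.12.
3×hyperspectral sensor uses 438 of the 457 g and totals 159.
Nothing else within 457 g beats 159.

159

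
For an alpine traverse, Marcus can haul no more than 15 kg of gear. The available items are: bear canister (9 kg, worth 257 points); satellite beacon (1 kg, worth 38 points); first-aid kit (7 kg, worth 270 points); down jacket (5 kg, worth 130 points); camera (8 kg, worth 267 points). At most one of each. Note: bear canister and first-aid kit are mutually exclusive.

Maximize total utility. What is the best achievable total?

Ranking by ratio (utility/kg): first-aid kit 38.57, satellite beacon 38.00, camera 33.38, bear canister 28.56.
Greedy by ratio would take satellite beacon + first-aid kit + down jacket: 13 kg used, total 438.
The 6 kg tied up in satellite beacon and down jacket is better spent on camera — total rises to 537 (15 kg).
Every other selection either busts 15 kg or breaks a pairing rule or fails to beat 537.

537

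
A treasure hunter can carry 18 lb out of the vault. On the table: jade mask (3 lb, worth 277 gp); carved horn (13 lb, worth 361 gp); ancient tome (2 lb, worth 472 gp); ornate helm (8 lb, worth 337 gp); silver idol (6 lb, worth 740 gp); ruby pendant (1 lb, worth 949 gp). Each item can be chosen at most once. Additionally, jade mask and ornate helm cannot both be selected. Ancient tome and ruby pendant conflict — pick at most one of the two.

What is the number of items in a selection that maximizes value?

3

Best achievable value is 2026.
For example ornate helm + silver idol + ruby pendant achieves it, using 15 lb.
All optima have 3 items.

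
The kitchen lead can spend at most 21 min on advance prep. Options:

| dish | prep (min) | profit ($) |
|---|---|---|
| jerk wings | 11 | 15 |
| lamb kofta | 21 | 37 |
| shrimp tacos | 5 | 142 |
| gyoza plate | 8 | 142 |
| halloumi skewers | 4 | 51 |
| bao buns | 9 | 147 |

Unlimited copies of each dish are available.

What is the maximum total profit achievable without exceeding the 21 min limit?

568

Density check — shrimp tacos 28.40, gyoza plate 17.75, bao buns 16.33, halloumi skewers 12.75 are the best per min.
Taking 4×shrimp tacos: 20 min used, 568 in profit.
The spare 1 min is too small for any remaining dish, and no exchange beats 568.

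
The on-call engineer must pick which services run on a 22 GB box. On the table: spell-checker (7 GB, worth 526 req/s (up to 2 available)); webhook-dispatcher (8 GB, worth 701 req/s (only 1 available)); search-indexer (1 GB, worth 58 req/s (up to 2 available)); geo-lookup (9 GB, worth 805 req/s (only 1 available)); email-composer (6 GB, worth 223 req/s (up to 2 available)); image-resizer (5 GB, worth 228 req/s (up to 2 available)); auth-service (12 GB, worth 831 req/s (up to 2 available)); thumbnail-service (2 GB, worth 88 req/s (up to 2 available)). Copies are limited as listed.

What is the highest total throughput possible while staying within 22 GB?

The ratio heuristic lands on webhook-dispatcher + 2×search-indexer + geo-lookup + thumbnail-service (1710) but leaves 1 GB idle.
Dropping 2×search-indexer and geo-lookup and thumbnail-service frees 13 GB; slotting in 2×spell-checker (14 GB) lifts the total to 1753 at 22 GB.
That's the maximum — no swap from here does better than 1753.

1753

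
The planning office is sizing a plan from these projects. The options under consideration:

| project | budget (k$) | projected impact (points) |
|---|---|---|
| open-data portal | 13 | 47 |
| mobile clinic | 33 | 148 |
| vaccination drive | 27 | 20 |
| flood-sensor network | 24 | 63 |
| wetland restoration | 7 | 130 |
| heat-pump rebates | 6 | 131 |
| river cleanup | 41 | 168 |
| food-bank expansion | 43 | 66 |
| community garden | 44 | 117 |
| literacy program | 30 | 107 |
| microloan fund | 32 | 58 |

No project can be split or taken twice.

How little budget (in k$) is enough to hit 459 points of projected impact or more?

67

Minimise k$ subject to total projected impact ≥ 459.
open-data portal + wetland restoration + heat-pump rebates + river cleanup: 476 projected impact at 67 k$.
Below 67 k$ the best achievable stays under 459.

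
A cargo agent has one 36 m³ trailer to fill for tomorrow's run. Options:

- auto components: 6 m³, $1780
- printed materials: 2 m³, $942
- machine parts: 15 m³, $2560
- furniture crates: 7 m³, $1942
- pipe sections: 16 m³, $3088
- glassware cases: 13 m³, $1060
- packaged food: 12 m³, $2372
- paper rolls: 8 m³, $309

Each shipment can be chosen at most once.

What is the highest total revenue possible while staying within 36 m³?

The ratio heuristic lands on auto components + printed materials + furniture crates + packaged food + paper rolls (7345) but leaves 1 m³ idle.
Dropping furniture crates and paper rolls frees 15 m³; slotting in pipe sections (16 m³) lifts the total to 8182 at 36 m³.
Nothing else within 36 m³ beats 8182.

8182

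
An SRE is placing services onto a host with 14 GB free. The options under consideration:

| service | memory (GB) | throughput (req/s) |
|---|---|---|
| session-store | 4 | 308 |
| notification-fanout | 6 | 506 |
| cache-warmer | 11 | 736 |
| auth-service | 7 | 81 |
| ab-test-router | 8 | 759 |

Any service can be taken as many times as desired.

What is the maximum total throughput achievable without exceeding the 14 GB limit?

Ranking by ratio (throughput/GB): ab-test-router 94.88, notification-fanout 84.33, session-store 77.00.
Best packing: notification-fanout + ab-test-router — 14 GB, 1265 total.
Nothing else within 14 GB beats 1265.

1265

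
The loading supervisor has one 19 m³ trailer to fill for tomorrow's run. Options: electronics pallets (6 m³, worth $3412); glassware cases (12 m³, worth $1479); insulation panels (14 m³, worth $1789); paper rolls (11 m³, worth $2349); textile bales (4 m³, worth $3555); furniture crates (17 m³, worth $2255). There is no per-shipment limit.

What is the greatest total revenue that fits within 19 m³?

14220

4×textile bales uses 16 of the 19 m³ and totals 14220.
Every other selection either busts 19 m³ or fails to beat 14220.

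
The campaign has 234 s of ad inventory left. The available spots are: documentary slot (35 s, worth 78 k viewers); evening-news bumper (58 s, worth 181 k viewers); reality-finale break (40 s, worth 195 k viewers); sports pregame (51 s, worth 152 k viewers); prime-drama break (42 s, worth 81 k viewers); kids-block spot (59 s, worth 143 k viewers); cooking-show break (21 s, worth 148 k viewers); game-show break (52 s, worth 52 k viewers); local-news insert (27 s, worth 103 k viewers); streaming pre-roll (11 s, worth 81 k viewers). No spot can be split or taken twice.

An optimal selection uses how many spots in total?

Best achievable expected reach is 867.
One optimal bundle: documentary slot + evening-news bumper + reality-finale break + prime-drama break + cooking-show break + local-news insert + streaming pre-roll (234 s).
Every optimal selection uses 7 spots.

7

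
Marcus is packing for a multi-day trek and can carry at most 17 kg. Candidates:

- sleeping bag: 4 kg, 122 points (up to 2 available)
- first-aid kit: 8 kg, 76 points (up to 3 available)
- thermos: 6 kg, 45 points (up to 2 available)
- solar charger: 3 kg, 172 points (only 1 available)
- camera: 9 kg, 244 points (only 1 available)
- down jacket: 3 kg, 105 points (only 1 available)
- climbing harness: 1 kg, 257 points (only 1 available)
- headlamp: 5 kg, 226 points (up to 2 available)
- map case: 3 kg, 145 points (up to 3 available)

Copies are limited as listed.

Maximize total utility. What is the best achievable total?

Filling by ratio: solar charger + down jacket + climbing harness + 3×map case for 969, with 1 kg left unused.
The 9 kg tied up in down jacket and 2×map case is better spent on 2×headlamp — total rises to 1026 (17 kg).
Every other selection either busts 17 kg or exceeds an availability limit or fails to beat 1026.

1026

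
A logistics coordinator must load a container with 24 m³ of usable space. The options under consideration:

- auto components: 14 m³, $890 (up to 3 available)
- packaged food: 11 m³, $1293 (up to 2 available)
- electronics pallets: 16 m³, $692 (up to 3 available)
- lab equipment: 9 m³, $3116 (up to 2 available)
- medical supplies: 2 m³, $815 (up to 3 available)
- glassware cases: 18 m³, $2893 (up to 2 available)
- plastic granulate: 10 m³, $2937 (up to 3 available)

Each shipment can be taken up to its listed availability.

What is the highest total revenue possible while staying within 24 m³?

The ratio ordering already packs tightly: 2×lab equipment + 3×medical supplies, 24 m³, 8677.
Nothing else within 24 m³ beats 8677.

8677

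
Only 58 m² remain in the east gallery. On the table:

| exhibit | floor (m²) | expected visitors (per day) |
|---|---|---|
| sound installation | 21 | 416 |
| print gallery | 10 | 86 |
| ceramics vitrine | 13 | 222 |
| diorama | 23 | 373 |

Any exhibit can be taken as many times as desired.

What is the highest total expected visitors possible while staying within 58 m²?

Density check — sound installation 19.81, ceramics vitrine 17.08, diorama 16.22, print gallery 8.60 are the best per m².
2×sound installation + ceramics vitrine uses 55 of the 58 m² and totals 1054.

1054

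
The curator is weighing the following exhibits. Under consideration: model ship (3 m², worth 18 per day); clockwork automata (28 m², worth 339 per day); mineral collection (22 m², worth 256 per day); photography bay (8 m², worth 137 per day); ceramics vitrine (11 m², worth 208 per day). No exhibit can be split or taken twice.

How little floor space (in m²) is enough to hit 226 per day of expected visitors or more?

Look for the lowest-floor combination reaching 226.
Taking model ship + ceramics vitrine gives 226 (≥ 226) for 14 m².
No combination under 14 m² hits 226.

14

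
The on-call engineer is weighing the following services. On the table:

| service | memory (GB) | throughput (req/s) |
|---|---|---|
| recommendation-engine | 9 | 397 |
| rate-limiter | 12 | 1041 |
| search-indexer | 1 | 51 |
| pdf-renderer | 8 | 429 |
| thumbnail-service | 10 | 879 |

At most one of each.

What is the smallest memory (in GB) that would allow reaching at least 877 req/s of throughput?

10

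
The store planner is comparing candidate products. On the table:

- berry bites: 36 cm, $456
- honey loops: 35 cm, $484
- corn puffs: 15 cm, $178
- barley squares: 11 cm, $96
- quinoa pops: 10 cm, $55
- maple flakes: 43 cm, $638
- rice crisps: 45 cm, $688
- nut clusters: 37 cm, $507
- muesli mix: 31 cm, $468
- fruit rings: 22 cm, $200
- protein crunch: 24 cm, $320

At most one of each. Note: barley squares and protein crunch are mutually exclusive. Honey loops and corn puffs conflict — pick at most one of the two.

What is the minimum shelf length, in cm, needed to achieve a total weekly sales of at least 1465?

100

Minimise cm subject to total weekly sales ≥ 1465.
rice crisps + muesli mix + protein crunch: 1476 weekly sales at 100 cm.
Any bundle with less than 100 cm falls short of 1465.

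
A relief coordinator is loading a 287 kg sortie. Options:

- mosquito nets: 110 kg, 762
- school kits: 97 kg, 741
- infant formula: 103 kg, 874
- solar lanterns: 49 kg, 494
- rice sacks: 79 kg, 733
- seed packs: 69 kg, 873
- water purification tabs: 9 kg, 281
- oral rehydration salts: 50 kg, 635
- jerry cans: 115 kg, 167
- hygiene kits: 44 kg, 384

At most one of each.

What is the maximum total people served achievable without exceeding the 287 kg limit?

The ratio heuristic lands on solar lanterns + rice sacks + seed packs + water purification tabs + oral rehydration salts (3016) but leaves 31 kg idle.
The 79 kg tied up in rice sacks is better spent on infant formula — total rises to 3157 (280 kg).

3157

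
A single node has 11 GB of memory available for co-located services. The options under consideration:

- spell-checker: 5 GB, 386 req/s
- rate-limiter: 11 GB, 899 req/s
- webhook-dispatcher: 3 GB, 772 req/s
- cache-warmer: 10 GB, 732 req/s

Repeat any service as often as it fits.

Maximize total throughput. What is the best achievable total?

By throughput per GB: webhook-dispatcher 257.33, rate-limiter 81.73, spell-checker 77.20, cache-warmer 73.20 lead.
Taking 3×webhook-dispatcher: 9 GB used, 2316 in throughput.
Nothing else within 11 GB beats 2316.

2316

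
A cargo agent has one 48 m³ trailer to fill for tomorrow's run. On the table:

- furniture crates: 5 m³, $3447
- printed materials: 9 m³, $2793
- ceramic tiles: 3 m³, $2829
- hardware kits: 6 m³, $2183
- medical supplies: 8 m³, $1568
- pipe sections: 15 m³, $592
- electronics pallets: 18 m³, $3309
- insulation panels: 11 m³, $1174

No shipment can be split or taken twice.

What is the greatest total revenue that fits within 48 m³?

14561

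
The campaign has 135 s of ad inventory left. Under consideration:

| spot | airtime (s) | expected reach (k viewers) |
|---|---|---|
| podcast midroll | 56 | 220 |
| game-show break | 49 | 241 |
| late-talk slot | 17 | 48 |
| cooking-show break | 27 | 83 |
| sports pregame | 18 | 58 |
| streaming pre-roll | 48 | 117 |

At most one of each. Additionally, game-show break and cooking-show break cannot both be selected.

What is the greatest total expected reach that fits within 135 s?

519

Best packing: podcast midroll + game-show break + sports pregame — 123 s, 519 total.
Every other selection either busts 135 s or breaks a pairing rule or fails to beat 519.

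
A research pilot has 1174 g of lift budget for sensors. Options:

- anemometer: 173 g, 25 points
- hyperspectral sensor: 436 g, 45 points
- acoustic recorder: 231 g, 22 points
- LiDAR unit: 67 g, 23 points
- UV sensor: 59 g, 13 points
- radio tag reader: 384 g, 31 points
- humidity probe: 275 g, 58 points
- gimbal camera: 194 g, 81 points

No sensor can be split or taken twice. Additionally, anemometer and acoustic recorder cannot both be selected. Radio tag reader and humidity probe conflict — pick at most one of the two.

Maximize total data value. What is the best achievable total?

232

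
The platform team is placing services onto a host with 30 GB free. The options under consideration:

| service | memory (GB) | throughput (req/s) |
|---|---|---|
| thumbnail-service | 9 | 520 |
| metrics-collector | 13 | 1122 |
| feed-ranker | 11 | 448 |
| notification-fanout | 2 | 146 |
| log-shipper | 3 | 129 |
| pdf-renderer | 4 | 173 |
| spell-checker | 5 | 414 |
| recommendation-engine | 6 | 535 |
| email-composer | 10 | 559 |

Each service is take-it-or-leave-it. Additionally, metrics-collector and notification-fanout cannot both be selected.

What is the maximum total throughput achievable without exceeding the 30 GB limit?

2244

Taking metrics-collector + pdf-renderer + spell-checker + recommendation-engine: 28 GB used, 2244 in throughput.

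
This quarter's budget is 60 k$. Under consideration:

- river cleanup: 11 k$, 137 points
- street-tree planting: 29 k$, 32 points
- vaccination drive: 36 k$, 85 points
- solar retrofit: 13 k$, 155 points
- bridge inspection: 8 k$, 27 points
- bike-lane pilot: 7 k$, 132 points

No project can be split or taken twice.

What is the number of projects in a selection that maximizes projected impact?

4

Optimal total is 456.
For example river cleanup + street-tree planting + solar retrofit + bike-lane pilot achieves it, using 60 k$.
Every optimal selection uses 4 projects.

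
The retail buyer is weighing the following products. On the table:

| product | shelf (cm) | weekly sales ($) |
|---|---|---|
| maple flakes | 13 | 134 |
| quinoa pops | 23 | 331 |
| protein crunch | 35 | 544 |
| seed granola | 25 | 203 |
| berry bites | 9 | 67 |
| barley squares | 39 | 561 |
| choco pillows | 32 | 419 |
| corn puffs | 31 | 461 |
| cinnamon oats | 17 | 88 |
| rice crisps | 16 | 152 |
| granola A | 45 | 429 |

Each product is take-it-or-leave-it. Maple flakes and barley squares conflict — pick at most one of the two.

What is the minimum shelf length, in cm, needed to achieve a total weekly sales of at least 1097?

74

Minimise cm subject to total weekly sales ≥ 1097.
protein crunch + barley squares reaches 1105 using 74 cm.
Any bundle with less than 74 cm falls short of 1097.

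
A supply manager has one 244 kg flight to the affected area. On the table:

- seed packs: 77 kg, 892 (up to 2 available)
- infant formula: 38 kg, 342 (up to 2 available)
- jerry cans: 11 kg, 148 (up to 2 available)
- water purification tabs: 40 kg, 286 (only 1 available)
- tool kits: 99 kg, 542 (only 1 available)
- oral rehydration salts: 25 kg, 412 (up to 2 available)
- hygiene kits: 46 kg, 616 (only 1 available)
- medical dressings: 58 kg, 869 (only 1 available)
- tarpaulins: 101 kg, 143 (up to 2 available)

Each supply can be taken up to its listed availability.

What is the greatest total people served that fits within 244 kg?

3349

Greedy by ratio would take infant formula + 2×jerry cans + 2×oral rehydration salts + hygiene kits + medical dressings: 214 kg used, total 2947.
Dropping infant formula and jerry cans frees 49 kg; slotting in seed packs (77 kg) lifts the total to 3349 at 242 kg.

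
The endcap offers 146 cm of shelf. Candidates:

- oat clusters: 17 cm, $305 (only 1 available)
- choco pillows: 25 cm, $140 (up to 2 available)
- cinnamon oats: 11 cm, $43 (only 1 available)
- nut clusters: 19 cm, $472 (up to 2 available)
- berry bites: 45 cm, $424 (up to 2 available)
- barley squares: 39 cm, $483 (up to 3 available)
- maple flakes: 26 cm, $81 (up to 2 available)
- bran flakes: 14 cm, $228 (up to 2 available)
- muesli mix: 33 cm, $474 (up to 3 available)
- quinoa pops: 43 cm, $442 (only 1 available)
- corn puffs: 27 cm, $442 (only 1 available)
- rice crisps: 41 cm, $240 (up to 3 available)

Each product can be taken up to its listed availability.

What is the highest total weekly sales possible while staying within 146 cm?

Best packing: oat clusters + 2×nut clusters + 2×bran flakes + muesli mix + corn puffs — 143 cm, 2621 total.
Every other selection either busts 146 cm or exceeds an availability limit or fails to beat 2621.

2621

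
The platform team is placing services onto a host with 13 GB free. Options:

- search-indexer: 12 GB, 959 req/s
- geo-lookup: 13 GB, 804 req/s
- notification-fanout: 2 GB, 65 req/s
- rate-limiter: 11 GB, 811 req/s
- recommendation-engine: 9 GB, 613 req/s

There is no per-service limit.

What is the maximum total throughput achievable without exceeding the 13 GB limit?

959

Density check — search-indexer 79.92, rate-limiter 73.73, recommendation-engine 68.11, geo-lookup 61.85 are the best per GB.
Search-indexer uses 12 of the 13 GB and totals 959.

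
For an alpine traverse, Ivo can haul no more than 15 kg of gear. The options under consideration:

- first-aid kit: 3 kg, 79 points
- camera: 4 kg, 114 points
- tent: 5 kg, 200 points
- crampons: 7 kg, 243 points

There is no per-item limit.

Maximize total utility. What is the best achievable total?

3×tent uses 15 of the 15 kg and totals 600.

600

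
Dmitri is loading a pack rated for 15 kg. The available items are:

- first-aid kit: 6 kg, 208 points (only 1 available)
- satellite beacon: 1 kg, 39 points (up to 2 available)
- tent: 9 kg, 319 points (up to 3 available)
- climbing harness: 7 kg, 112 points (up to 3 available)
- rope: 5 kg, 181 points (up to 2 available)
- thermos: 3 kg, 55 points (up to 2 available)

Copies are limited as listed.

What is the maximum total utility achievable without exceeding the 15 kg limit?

539

Greedy by ratio would take 2×satellite beacon + 2×rope + thermos: 15 kg used, total 495.
Replace satellite beacon and rope and thermos with tent: the trade gains 44 net, giving 539 at 15 kg.
That's the maximum — no swap from here does better than 539.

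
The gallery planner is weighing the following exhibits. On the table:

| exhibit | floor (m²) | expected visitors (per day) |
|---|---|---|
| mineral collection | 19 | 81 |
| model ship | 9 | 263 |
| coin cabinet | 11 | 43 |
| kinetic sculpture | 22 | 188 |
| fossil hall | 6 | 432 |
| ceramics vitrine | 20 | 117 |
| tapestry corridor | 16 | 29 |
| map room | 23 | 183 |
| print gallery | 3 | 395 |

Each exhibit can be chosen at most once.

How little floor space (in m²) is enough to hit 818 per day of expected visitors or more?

Look for the lowest-floor combination reaching 818.
fossil hall + print gallery reaches 827 using 9 m².
Any bundle with less than 9 m² falls short of 818.

9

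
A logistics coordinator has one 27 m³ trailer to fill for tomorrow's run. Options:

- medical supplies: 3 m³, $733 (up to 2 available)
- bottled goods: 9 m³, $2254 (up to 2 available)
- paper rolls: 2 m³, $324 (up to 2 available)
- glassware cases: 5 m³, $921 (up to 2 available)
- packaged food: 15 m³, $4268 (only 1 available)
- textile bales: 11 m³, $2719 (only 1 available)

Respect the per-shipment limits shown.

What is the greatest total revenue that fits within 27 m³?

7255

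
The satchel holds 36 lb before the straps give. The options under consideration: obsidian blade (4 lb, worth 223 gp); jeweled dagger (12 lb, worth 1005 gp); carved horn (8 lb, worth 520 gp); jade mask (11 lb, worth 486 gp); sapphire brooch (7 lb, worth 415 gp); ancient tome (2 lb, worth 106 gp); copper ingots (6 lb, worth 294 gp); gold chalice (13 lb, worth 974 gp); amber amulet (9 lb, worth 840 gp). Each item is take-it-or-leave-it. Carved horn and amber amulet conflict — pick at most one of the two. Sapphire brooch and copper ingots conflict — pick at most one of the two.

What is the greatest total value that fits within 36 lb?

Best packing: jeweled dagger + ancient tome + gold chalice + amber amulet — 36 lb, 2925 total.
No other feasible combination exceeds 2925.

2925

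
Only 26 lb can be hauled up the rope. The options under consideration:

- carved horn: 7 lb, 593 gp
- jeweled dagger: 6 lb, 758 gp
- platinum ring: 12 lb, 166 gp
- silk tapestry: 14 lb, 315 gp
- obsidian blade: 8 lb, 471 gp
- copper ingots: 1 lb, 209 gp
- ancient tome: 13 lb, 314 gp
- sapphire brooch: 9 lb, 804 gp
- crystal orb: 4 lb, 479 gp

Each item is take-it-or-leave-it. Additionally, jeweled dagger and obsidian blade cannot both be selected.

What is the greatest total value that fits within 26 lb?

2634

Taking the top-ratio items first gives jeweled dagger + copper ingots + sapphire brooch + crystal orb for 2250 (20 lb).
The 1 lb tied up in copper ingots is better spent on carved horn — total rises to 2634 (26 lb).
An exhaustive check of the 512 subsets confirms 2634.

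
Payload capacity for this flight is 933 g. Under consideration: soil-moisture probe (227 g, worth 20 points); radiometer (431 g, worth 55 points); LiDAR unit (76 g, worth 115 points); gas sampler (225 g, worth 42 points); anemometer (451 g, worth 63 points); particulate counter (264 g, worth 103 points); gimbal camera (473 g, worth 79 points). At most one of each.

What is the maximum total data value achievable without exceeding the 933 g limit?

297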